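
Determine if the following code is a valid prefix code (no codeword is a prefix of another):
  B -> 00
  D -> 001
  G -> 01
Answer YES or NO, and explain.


Checking each pair (does one codeword prefix another?):
  B='00' vs D='001': prefix -- VIOLATION

NO -- this is NOT a valid prefix code. B (00) is a prefix of D (001).


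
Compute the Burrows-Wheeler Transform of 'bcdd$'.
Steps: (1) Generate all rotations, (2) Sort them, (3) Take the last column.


Rotations (sorted):
  0: $bcdd -> last char: d
  1: bcdd$ -> last char: $
  2: cdd$b -> last char: b
  3: d$bcd -> last char: d
  4: dd$bc -> last char: c


BWT = d$bdc


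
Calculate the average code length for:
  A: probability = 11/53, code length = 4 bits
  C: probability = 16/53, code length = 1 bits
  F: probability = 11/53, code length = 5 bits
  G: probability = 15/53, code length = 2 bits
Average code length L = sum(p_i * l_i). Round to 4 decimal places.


Weighted contributions p_i * l_i:
  A: (11/53) * 4 = 44/53
  C: (16/53) * 1 = 16/53
  F: (11/53) * 5 = 55/53
  G: (15/53) * 2 = 30/53
Sum = (44 + 16 + 55 + 30)/53 = 145/53

L = 145/53 = 2.7358 bits/symbol


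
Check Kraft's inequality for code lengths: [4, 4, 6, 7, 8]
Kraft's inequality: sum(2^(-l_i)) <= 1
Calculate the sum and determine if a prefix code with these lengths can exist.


Sum = 2^(-4) + 2^(-4) + 2^(-6) + 2^(-7) + 2^(-8)
    = 0.0625 + 0.0625 + 0.015625 + 0.0078125 + 0.00390625
    = 39/256 = 0.15234375
Since 0.15234375 <= 1, Kraft's inequality IS satisfied.
A prefix code with these lengths CAN exist.

Kraft sum = 0.15234375. Satisfied.


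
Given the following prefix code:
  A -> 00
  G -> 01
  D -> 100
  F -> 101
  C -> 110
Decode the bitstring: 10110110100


Decoding step by step:
Bits 101 -> F
Bits 101 -> F
Bits 101 -> F
Bits 00 -> A


Decoded message: FFFA


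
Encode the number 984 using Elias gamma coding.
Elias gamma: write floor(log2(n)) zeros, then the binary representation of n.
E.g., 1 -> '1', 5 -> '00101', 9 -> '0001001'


num_bits = floor(log2(984)) + 1 = 10
leading_zeros = num_bits - 1 = 9
binary(984) = 1111011000

Elias gamma(984) = '000000000' + '1111011000' = 0000000001111011000 (19 bits)


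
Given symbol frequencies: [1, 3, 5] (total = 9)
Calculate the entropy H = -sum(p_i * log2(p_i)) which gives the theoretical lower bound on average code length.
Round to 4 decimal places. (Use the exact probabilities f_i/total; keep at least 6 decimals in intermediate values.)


Per-symbol terms -p_i * log2(p_i) with p_i = f_i/9:
  p = 1/9 = 0.111111: log2(p) = -3.169925, -p*log2(p) = 0.352214
  p = 3/9 = 0.333333: log2(p) = -1.584963, -p*log2(p) = 0.528321
  p = 5/9 = 0.555556: log2(p) = -0.847997, -p*log2(p) = 0.471109
H = 0.352214 + 0.528321 + 0.471109 = 1.351644

H = 1.3516 bits/symbol


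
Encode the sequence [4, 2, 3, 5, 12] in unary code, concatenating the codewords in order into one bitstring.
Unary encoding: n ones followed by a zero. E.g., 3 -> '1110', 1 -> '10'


Encode each number as n ones followed by a terminating 0:
  4 -> 11110 (5 bits)
  2 -> 110 (3 bits)
  3 -> 1110 (4 bits)
  5 -> 111110 (6 bits)
  12 -> 1111111111110 (13 bits)
Total length = 5 + 3 + 4 + 6 + 13 = 31 bits.

Unary([4, 2, 3, 5, 12]) = 1111011011101111101111111111110 (31 bits)


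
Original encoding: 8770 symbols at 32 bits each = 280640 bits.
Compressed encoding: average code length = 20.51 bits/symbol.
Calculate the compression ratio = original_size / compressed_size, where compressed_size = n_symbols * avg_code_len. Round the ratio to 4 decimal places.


original_size = n_symbols * orig_bits = 8770 * 32 = 280640 bits
compressed_size = n_symbols * avg_code_len = 8770 * 20.51 = 179872.7 bits
ratio = original_size / compressed_size = 280640 / 179872.7 = 1.5602

Compression ratio = 1.5602


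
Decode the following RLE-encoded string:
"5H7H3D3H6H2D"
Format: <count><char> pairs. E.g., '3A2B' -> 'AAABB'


Expanding each <count><char> pair:
  5H -> 'HHHHH'
  7H -> 'HHHHHHH'
  3D -> 'DDD'
  3H -> 'HHH'
  6H -> 'HHHHHH'
  2D -> 'DD'

Decoded = HHHHHHHHHHHHDDDHHHHHHHHHDD


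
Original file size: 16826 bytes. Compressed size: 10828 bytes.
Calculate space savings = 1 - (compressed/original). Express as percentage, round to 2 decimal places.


ratio = compressed/original = 10828/16826 = 0.643528
savings = 1 - ratio = 1 - 0.643528 = 0.356472
as a percentage: 0.356472 * 100 = 35.65%

Space savings = 1 - 10828/16826 = 35.65%


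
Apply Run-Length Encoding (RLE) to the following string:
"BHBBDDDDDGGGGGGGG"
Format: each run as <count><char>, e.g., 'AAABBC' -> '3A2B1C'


Scanning runs left to right:
  i=0: run of 'B' x 1 -> '1B'
  i=1: run of 'H' x 1 -> '1H'
  i=2: run of 'B' x 2 -> '2B'
  i=4: run of 'D' x 5 -> '5D'
  i=9: run of 'G' x 8 -> '8G'

RLE = 1B1H2B5D8G


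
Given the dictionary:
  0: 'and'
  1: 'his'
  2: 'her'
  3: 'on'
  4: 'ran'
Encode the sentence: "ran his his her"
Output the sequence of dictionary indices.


Look up each word in the dictionary:
  'ran' -> 4
  'his' -> 1
  'his' -> 1
  'her' -> 2

Encoded: [4, 1, 1, 2]


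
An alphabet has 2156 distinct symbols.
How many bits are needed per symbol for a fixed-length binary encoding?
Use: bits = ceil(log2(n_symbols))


log2(2156) = 11.0741
Bracket: 2^11 = 2048 < 2156 <= 2^12 = 4096
So ceil(log2(2156)) = 12

bits = ceil(log2(2156)) = ceil(11.0741) = 12 bits


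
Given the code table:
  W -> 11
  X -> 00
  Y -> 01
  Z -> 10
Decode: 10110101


Decoding:
10 -> Z
11 -> W
01 -> Y
01 -> Y


Result: ZWYY


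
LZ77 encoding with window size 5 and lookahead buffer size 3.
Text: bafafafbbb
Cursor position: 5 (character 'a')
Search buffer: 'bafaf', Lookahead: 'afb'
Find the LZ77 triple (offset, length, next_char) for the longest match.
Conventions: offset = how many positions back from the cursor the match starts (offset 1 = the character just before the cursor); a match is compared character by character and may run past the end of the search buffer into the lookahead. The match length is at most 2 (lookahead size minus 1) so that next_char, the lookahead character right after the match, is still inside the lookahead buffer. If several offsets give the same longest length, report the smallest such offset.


Try each offset into the search buffer:
  offset=1 (pos 4, char 'f'): match length 0
  offset=2 (pos 3, char 'a'): match length 2
  offset=3 (pos 2, char 'f'): match length 0
  offset=4 (pos 1, char 'a'): match length 2
  offset=5 (pos 0, char 'b'): match length 0
Longest match has length 2, found at offsets 2, 4; take the smallest, offset 2.
next_char = character at position 5 + 2 = 7 -> 'b'

Best match: offset=2, length=2 (matching 'af' starting at position 3)
LZ77 triple: (2, 2, 'b')


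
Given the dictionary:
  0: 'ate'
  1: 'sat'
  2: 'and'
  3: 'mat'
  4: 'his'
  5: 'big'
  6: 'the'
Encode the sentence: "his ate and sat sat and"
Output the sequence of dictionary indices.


Look up each word in the dictionary:
  'his' -> 4
  'ate' -> 0
  'and' -> 2
  'sat' -> 1
  'sat' -> 1
  'and' -> 2

Encoded: [4, 0, 2, 1, 1, 2]


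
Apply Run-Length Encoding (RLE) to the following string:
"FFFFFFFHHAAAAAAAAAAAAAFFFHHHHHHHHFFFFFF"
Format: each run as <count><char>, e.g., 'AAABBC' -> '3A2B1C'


Scanning runs left to right:
  i=0: run of 'F' x 7 -> '7F'
  i=7: run of 'H' x 2 -> '2H'
  i=9: run of 'A' x 13 -> '13A'
  i=22: run of 'F' x 3 -> '3F'
  i=25: run of 'H' x 8 -> '8H'
  i=33: run of 'F' x 6 -> '6F'

RLE = 7F2H13A3F8H6F


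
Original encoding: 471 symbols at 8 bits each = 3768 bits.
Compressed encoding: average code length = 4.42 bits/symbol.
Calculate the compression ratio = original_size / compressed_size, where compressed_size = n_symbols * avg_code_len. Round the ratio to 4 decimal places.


original_size = n_symbols * orig_bits = 471 * 8 = 3768 bits
compressed_size = n_symbols * avg_code_len = 471 * 4.42 = 2081.82 bits
ratio = original_size / compressed_size = 3768 / 2081.82 = 1.81

Compression ratio = 1.81


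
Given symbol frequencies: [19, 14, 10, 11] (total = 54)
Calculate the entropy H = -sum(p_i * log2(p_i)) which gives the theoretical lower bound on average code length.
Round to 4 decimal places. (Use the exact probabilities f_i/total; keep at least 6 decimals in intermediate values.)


Per-symbol terms -p_i * log2(p_i) with p_i = f_i/54:
  p = 19/54 = 0.351852: log2(p) = -1.506960, -p*log2(p) = 0.530227
  p = 14/54 = 0.259259: log2(p) = -1.947533, -p*log2(p) = 0.504916
  p = 10/54 = 0.185185: log2(p) = -2.432959, -p*log2(p) = 0.450548
  p = 11/54 = 0.203704: log2(p) = -2.295456, -p*log2(p) = 0.467593
H = 0.530227 + 0.504916 + 0.450548 + 0.467593 = 1.953284

H = 1.9533 bits/symbol


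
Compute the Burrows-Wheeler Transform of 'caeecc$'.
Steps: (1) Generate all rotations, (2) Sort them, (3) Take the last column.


Rotations (sorted):
  0: $caeecc -> last char: c
  1: aeecc$c -> last char: c
  2: c$caeec -> last char: c
  3: caeecc$ -> last char: $
  4: cc$caee -> last char: e
  5: ecc$cae -> last char: e
  6: eecc$ca -> last char: a


BWT = ccc$eea


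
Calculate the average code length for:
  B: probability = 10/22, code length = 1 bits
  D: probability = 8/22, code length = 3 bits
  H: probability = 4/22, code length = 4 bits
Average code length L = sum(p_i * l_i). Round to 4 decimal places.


Weighted contributions p_i * l_i:
  B: (10/22) * 1 = 10/22
  D: (8/22) * 3 = 24/22
  H: (4/22) * 4 = 16/22
Sum = (10 + 24 + 16)/22 = 50/22

L = 50/22 = 2.2727 bits/symbol


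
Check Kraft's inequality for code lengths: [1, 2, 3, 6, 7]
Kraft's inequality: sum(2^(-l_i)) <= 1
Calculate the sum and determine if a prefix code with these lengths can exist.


Sum = 2^(-1) + 2^(-2) + 2^(-3) + 2^(-6) + 2^(-7)
    = 0.5 + 0.25 + 0.125 + 0.015625 + 0.0078125
    = 115/128 = 0.8984375
Since 0.8984375 <= 1, Kraft's inequality IS satisfied.
A prefix code with these lengths CAN exist.

Kraft sum = 0.8984375. Satisfied.


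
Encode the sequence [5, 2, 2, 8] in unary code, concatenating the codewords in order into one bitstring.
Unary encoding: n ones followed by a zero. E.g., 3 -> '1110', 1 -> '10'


Encode each number as n ones followed by a terminating 0:
  5 -> 111110 (6 bits)
  2 -> 110 (3 bits)
  2 -> 110 (3 bits)
  8 -> 111111110 (9 bits)
Total length = 6 + 3 + 3 + 9 = 21 bits.

Unary([5, 2, 2, 8]) = 111110110110111111110 (21 bits)


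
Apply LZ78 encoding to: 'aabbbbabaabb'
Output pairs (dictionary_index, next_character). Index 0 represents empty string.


LZ78 encoding steps:
Dictionary: {0: ''}
Step 1: w='' (idx 0), next='a' -> output (0, 'a'), add 'a' as idx 1
Step 2: w='a' (idx 1), next='b' -> output (1, 'b'), add 'ab' as idx 2
Step 3: w='' (idx 0), next='b' -> output (0, 'b'), add 'b' as idx 3
Step 4: w='b' (idx 3), next='b' -> output (3, 'b'), add 'bb' as idx 4
Step 5: w='ab' (idx 2), next='a' -> output (2, 'a'), add 'aba' as idx 5
Step 6: w='ab' (idx 2), next='b' -> output (2, 'b'), add 'abb' as idx 6


Encoded: [(0, 'a'), (1, 'b'), (0, 'b'), (3, 'b'), (2, 'a'), (2, 'b')]


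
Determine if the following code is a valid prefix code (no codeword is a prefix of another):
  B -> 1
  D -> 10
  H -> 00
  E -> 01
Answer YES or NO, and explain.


Checking each pair (does one codeword prefix another?):
  B='1' vs D='10': prefix -- VIOLATION

NO -- this is NOT a valid prefix code. B (1) is a prefix of D (10).


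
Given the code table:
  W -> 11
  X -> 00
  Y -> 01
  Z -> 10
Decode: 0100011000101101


Decoding:
01 -> Y
00 -> X
01 -> Y
10 -> Z
00 -> X
10 -> Z
11 -> W
01 -> Y


Result: YXYZXZWY


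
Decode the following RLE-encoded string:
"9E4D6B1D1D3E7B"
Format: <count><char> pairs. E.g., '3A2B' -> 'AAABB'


Expanding each <count><char> pair:
  9E -> 'EEEEEEEEE'
  4D -> 'DDDD'
  6B -> 'BBBBBB'
  1D -> 'D'
  1D -> 'D'
  3E -> 'EEE'
  7B -> 'BBBBBBB'

Decoded = EEEEEEEEEDDDDBBBBBBDDEEEBBBBBBB


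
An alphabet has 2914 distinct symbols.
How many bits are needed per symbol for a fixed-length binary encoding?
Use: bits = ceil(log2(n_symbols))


log2(2914) = 11.5088
Bracket: 2^11 = 2048 < 2914 <= 2^12 = 4096
So ceil(log2(2914)) = 12

bits = ceil(log2(2914)) = ceil(11.5088) = 12 bits


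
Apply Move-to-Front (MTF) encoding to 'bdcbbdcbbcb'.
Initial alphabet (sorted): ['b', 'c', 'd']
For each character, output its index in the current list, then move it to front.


MTF encoding:
'b': index 0 in ['b', 'c', 'd'] -> ['b', 'c', 'd']
'd': index 2 in ['b', 'c', 'd'] -> ['d', 'b', 'c']
'c': index 2 in ['d', 'b', 'c'] -> ['c', 'd', 'b']
'b': index 2 in ['c', 'd', 'b'] -> ['b', 'c', 'd']
'b': index 0 in ['b', 'c', 'd'] -> ['b', 'c', 'd']
'd': index 2 in ['b', 'c', 'd'] -> ['d', 'b', 'c']
'c': index 2 in ['d', 'b', 'c'] -> ['c', 'd', 'b']
'b': index 2 in ['c', 'd', 'b'] -> ['b', 'c', 'd']
'b': index 0 in ['b', 'c', 'd'] -> ['b', 'c', 'd']
'c': index 1 in ['b', 'c', 'd'] -> ['c', 'b', 'd']
'b': index 1 in ['c', 'b', 'd'] -> ['b', 'c', 'd']


Output: [0, 2, 2, 2, 0, 2, 2, 2, 0, 1, 1]


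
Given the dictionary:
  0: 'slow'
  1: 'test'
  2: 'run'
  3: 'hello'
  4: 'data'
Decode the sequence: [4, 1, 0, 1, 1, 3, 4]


Look up each index in the dictionary:
  4 -> 'data'
  1 -> 'test'
  0 -> 'slow'
  1 -> 'test'
  1 -> 'test'
  3 -> 'hello'
  4 -> 'data'

Decoded: "data test slow test test hello data"


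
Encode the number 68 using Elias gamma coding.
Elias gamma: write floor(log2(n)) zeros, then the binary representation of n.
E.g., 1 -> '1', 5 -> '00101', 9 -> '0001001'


num_bits = floor(log2(68)) + 1 = 7
leading_zeros = num_bits - 1 = 6
binary(68) = 1000100

Elias gamma(68) = '000000' + '1000100' = 0000001000100 (13 bits)


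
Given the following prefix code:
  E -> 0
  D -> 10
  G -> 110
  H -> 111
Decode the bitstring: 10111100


Decoding step by step:
Bits 10 -> D
Bits 111 -> H
Bits 10 -> D
Bits 0 -> E


Decoded message: DHDE


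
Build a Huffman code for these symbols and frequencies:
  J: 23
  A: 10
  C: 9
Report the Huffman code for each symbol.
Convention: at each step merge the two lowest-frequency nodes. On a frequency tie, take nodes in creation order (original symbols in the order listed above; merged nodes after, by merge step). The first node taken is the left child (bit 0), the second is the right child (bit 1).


Huffman tree construction:
Step 1: Merge C(9) + A(10) = 19
Step 2: Merge (C+A)(19) + J(23) = 42
Read each symbol's code off the tree from the root (left child = 0, right child = 1).

Codes:
  J: 1 (length 1)
  A: 01 (length 2)
  C: 00 (length 2)
Average code length: 61/42 = 1.4524 bits/symbol


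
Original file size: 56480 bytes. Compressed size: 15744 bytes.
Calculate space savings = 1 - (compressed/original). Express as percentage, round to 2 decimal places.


ratio = compressed/original = 15744/56480 = 0.278754
savings = 1 - ratio = 1 - 0.278754 = 0.721246
as a percentage: 0.721246 * 100 = 72.12%

Space savings = 1 - 15744/56480 = 72.12%


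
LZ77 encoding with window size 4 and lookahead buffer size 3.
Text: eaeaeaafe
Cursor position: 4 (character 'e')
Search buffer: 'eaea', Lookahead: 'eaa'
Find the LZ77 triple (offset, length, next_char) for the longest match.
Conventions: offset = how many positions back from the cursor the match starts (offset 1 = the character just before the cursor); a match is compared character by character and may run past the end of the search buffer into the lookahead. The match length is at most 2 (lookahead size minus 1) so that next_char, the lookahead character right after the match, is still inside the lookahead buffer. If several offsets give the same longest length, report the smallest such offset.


Try each offset into the search buffer:
  offset=1 (pos 3, char 'a'): match length 0
  offset=2 (pos 2, char 'e'): match length 2
  offset=3 (pos 1, char 'a'): match length 0
  offset=4 (pos 0, char 'e'): match length 2
Longest match has length 2, found at offsets 2, 4; take the smallest, offset 2.
next_char = character at position 4 + 2 = 6 -> 'a'

Best match: offset=2, length=2 (matching 'ea' starting at position 2)
LZ77 triple: (2, 2, 'a')


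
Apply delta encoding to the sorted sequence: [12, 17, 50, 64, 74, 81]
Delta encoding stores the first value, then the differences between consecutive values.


First value: 12
Deltas:
  17 - 12 = 5
  50 - 17 = 33
  64 - 50 = 14
  74 - 64 = 10
  81 - 74 = 7


Delta encoded: [12, 5, 33, 14, 10, 7]


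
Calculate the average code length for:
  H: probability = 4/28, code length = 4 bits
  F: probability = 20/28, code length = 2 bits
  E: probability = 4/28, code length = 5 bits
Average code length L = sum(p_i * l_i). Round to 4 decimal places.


Weighted contributions p_i * l_i:
  H: (4/28) * 4 = 16/28
  F: (20/28) * 2 = 40/28
  E: (4/28) * 5 = 20/28
Sum = (16 + 40 + 20)/28 = 76/28

L = 76/28 = 2.7143 bits/symbol


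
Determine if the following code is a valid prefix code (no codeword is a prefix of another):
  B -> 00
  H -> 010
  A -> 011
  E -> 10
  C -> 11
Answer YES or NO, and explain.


Checking each pair (does one codeword prefix another?):
  B='00' vs H='010': no prefix
  B='00' vs A='011': no prefix
  B='00' vs E='10': no prefix
  B='00' vs C='11': no prefix
  H='010' vs B='00': no prefix
  H='010' vs A='011': no prefix
  H='010' vs E='10': no prefix
  H='010' vs C='11': no prefix
  A='011' vs B='00': no prefix
  A='011' vs H='010': no prefix
  A='011' vs E='10': no prefix
  A='011' vs C='11': no prefix
  E='10' vs B='00': no prefix
  E='10' vs H='010': no prefix
  E='10' vs A='011': no prefix
  E='10' vs C='11': no prefix
  C='11' vs B='00': no prefix
  C='11' vs H='010': no prefix
  C='11' vs A='011': no prefix
  C='11' vs E='10': no prefix
No violation found over all pairs.

YES -- this is a valid prefix code. No codeword is a prefix of any other codeword.


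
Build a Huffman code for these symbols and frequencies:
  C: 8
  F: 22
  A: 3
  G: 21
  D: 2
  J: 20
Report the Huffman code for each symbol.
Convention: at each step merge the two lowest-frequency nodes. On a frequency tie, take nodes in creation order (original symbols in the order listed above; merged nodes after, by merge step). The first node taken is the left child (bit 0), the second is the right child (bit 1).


Huffman tree construction:
Step 1: Merge D(2) + A(3) = 5
Step 2: Merge (D+A)(5) + C(8) = 13
Step 3: Merge ((D+A)+C)(13) + J(20) = 33
Step 4: Merge G(21) + F(22) = 43
Step 5: Merge (((D+A)+C)+J)(33) + (G+F)(43) = 76
Read each symbol's code off the tree from the root (left child = 0, right child = 1).

Codes:
  C: 001 (length 3)
  F: 11 (length 2)
  A: 0001 (length 4)
  G: 10 (length 2)
  D: 0000 (length 4)
  J: 01 (length 2)
Average code length: 170/76 = 2.2368 bits/symbol


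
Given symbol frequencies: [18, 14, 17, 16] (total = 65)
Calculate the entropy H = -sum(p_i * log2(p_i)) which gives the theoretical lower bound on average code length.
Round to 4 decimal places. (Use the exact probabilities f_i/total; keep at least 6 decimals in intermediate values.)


Per-symbol terms -p_i * log2(p_i) with p_i = f_i/65:
  p = 18/65 = 0.276923: log2(p) = -1.852443, -p*log2(p) = 0.512984
  p = 14/65 = 0.215385: log2(p) = -2.215013, -p*log2(p) = 0.477080
  p = 17/65 = 0.261538: log2(p) = -1.934905, -p*log2(p) = 0.506052
  p = 16/65 = 0.246154: log2(p) = -2.022368, -p*log2(p) = 0.497814
H = 0.512984 + 0.477080 + 0.506052 + 0.497814 = 1.993930

H = 1.9939 bits/symbol


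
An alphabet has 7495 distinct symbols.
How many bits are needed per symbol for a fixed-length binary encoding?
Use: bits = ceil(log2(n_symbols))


log2(7495) = 12.8717
Bracket: 2^12 = 4096 < 7495 <= 2^13 = 8192
So ceil(log2(7495)) = 13

bits = ceil(log2(7495)) = ceil(12.8717) = 13 bits


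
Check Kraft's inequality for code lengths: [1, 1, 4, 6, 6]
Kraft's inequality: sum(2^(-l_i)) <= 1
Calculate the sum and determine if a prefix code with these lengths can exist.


Sum = 2^(-1) + 2^(-1) + 2^(-4) + 2^(-6) + 2^(-6)
    = 0.5 + 0.5 + 0.0625 + 0.015625 + 0.015625
    = 70/64 = 1.09375
Since 1.09375 > 1, Kraft's inequality is NOT satisfied.
A prefix code with these lengths CANNOT exist.

Kraft sum = 1.09375. Not satisfied.


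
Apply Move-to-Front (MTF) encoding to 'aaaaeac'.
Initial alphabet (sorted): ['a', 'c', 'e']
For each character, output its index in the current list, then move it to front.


MTF encoding:
'a': index 0 in ['a', 'c', 'e'] -> ['a', 'c', 'e']
'a': index 0 in ['a', 'c', 'e'] -> ['a', 'c', 'e']
'a': index 0 in ['a', 'c', 'e'] -> ['a', 'c', 'e']
'a': index 0 in ['a', 'c', 'e'] -> ['a', 'c', 'e']
'e': index 2 in ['a', 'c', 'e'] -> ['e', 'a', 'c']
'a': index 1 in ['e', 'a', 'c'] -> ['a', 'e', 'c']
'c': index 2 in ['a', 'e', 'c'] -> ['c', 'a', 'e']


Output: [0, 0, 0, 0, 2, 1, 2]


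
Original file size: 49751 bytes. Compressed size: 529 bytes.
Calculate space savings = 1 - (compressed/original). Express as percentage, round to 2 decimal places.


ratio = compressed/original = 529/49751 = 0.010633
savings = 1 - ratio = 1 - 0.010633 = 0.989367
as a percentage: 0.989367 * 100 = 98.94%

Space savings = 1 - 529/49751 = 98.94%


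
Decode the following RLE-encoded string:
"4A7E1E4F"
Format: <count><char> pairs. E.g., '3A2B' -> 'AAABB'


Expanding each <count><char> pair:
  4A -> 'AAAA'
  7E -> 'EEEEEEE'
  1E -> 'E'
  4F -> 'FFFF'

Decoded = AAAAEEEEEEEEFFFF


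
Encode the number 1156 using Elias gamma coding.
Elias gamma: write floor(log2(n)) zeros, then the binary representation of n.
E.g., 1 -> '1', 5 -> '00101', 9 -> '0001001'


num_bits = floor(log2(1156)) + 1 = 11
leading_zeros = num_bits - 1 = 10
binary(1156) = 10010000100

Elias gamma(1156) = '0000000000' + '10010000100' = 000000000010010000100 (21 bits)


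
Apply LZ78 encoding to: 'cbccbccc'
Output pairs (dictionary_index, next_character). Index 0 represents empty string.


LZ78 encoding steps:
Dictionary: {0: ''}
Step 1: w='' (idx 0), next='c' -> output (0, 'c'), add 'c' as idx 1
Step 2: w='' (idx 0), next='b' -> output (0, 'b'), add 'b' as idx 2
Step 3: w='c' (idx 1), next='c' -> output (1, 'c'), add 'cc' as idx 3
Step 4: w='b' (idx 2), next='c' -> output (2, 'c'), add 'bc' as idx 4
Step 5: w='cc' (idx 3), end of input -> output (3, '')


Encoded: [(0, 'c'), (0, 'b'), (1, 'c'), (2, 'c'), (3, '')]


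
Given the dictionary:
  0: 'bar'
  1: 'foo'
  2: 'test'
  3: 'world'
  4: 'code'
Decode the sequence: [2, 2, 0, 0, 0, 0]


Look up each index in the dictionary:
  2 -> 'test'
  2 -> 'test'
  0 -> 'bar'
  0 -> 'bar'
  0 -> 'bar'
  0 -> 'bar'

Decoded: "test test bar bar bar bar"


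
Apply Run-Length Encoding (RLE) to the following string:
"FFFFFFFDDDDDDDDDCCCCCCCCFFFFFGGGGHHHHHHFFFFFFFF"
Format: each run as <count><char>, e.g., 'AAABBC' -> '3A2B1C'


Scanning runs left to right:
  i=0: run of 'F' x 7 -> '7F'
  i=7: run of 'D' x 9 -> '9D'
  i=16: run of 'C' x 8 -> '8C'
  i=24: run of 'F' x 5 -> '5F'
  i=29: run of 'G' x 4 -> '4G'
  i=33: run of 'H' x 6 -> '6H'
  i=39: run of 'F' x 8 -> '8F'

RLE = 7F9D8C5F4G6H8F


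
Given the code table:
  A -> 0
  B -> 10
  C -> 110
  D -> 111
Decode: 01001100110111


Decoding:
0 -> A
10 -> B
0 -> A
110 -> C
0 -> A
110 -> C
111 -> D


Result: ABACACD


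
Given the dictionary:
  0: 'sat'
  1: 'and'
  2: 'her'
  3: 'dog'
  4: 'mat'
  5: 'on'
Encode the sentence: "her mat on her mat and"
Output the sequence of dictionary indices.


Look up each word in the dictionary:
  'her' -> 2
  'mat' -> 4
  'on' -> 5
  'her' -> 2
  'mat' -> 4
  'and' -> 1

Encoded: [2, 4, 5, 2, 4, 1]


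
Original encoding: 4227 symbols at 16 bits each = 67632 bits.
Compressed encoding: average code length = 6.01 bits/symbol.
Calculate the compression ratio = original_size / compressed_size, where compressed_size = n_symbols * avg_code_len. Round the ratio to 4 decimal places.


original_size = n_symbols * orig_bits = 4227 * 16 = 67632 bits
compressed_size = n_symbols * avg_code_len = 4227 * 6.01 = 25404.27 bits
ratio = original_size / compressed_size = 67632 / 25404.27 = 2.6622

Compression ratio = 2.6622


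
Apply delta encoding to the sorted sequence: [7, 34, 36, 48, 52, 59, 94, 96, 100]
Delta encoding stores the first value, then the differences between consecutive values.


First value: 7
Deltas:
  34 - 7 = 27
  36 - 34 = 2
  48 - 36 = 12
  52 - 48 = 4
  59 - 52 = 7
  94 - 59 = 35
  96 - 94 = 2
  100 - 96 = 4


Delta encoded: [7, 27, 2, 12, 4, 7, 35, 2, 4]


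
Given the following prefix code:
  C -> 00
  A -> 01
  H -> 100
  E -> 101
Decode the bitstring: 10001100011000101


Decoding step by step:
Bits 100 -> H
Bits 01 -> A
Bits 100 -> H
Bits 01 -> A
Bits 100 -> H
Bits 01 -> A
Bits 01 -> A


Decoded message: HAHAHAA


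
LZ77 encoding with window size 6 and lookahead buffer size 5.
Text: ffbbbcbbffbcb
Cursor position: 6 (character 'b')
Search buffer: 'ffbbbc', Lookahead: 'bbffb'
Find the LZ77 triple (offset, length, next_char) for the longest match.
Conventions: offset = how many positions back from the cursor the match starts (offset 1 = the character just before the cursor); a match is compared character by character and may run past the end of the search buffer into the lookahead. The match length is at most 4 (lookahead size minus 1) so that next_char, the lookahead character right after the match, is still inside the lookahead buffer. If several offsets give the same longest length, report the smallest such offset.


Try each offset into the search buffer:
  offset=1 (pos 5, char 'c'): match length 0
  offset=2 (pos 4, char 'b'): match length 1
  offset=3 (pos 3, char 'b'): match length 2
  offset=4 (pos 2, char 'b'): match length 2
  offset=5 (pos 1, char 'f'): match length 0
  offset=6 (pos 0, char 'f'): match length 0
Longest match has length 2, found at offsets 3, 4; take the smallest, offset 3.
next_char = character at position 6 + 2 = 8 -> 'f'

Best match: offset=3, length=2 (matching 'bb' starting at position 3)
LZ77 triple: (3, 2, 'f')


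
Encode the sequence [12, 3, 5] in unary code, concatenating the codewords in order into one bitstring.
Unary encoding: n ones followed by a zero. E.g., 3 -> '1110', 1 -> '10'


Encode each number as n ones followed by a terminating 0:
  12 -> 1111111111110 (13 bits)
  3 -> 1110 (4 bits)
  5 -> 111110 (6 bits)
Total length = 13 + 4 + 6 = 23 bits.

Unary([12, 3, 5]) = 11111111111101110111110 (23 bits)


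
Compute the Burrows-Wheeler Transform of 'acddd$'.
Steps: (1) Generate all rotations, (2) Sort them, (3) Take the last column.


Rotations (sorted):
  0: $acddd -> last char: d
  1: acddd$ -> last char: $
  2: cddd$a -> last char: a
  3: d$acdd -> last char: d
  4: dd$acd -> last char: d
  5: ddd$ac -> last char: c


BWT = d$addc


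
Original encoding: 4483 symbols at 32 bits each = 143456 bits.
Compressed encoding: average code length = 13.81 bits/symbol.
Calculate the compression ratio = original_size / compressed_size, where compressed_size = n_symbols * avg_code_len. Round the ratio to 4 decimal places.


original_size = n_symbols * orig_bits = 4483 * 32 = 143456 bits
compressed_size = n_symbols * avg_code_len = 4483 * 13.81 = 61910.23 bits
ratio = original_size / compressed_size = 143456 / 61910.23 = 2.3172

Compression ratio = 2.3172


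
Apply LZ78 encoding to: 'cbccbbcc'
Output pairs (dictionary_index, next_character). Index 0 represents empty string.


LZ78 encoding steps:
Dictionary: {0: ''}
Step 1: w='' (idx 0), next='c' -> output (0, 'c'), add 'c' as idx 1
Step 2: w='' (idx 0), next='b' -> output (0, 'b'), add 'b' as idx 2
Step 3: w='c' (idx 1), next='c' -> output (1, 'c'), add 'cc' as idx 3
Step 4: w='b' (idx 2), next='b' -> output (2, 'b'), add 'bb' as idx 4
Step 5: w='cc' (idx 3), end of input -> output (3, '')


Encoded: [(0, 'c'), (0, 'b'), (1, 'c'), (2, 'b'), (3, '')]


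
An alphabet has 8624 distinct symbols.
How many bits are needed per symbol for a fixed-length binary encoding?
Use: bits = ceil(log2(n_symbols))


log2(8624) = 13.0741
Bracket: 2^13 = 8192 < 8624 <= 2^14 = 16384
So ceil(log2(8624)) = 14

bits = ceil(log2(8624)) = ceil(13.0741) = 14 bits


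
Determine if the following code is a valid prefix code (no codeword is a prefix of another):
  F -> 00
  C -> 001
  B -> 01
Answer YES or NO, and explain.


Checking each pair (does one codeword prefix another?):
  F='00' vs C='001': prefix -- VIOLATION

NO -- this is NOT a valid prefix code. F (00) is a prefix of C (001).


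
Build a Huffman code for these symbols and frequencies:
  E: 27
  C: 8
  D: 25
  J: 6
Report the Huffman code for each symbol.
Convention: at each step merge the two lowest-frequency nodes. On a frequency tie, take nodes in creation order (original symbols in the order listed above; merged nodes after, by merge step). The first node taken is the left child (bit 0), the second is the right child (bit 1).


Huffman tree construction:
Step 1: Merge J(6) + C(8) = 14
Step 2: Merge (J+C)(14) + D(25) = 39
Step 3: Merge E(27) + ((J+C)+D)(39) = 66
Read each symbol's code off the tree from the root (left child = 0, right child = 1).

Codes:
  E: 0 (length 1)
  C: 101 (length 3)
  D: 11 (length 2)
  J: 100 (length 3)
Average code length: 119/66 = 1.8030 bits/symbol


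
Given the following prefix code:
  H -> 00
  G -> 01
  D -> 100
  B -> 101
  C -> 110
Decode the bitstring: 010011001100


Decoding step by step:
Bits 01 -> G
Bits 00 -> H
Bits 110 -> C
Bits 01 -> G
Bits 100 -> D


Decoded message: GHCGD


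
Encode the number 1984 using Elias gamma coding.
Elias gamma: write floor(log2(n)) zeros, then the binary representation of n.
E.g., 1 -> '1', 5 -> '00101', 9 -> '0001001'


num_bits = floor(log2(1984)) + 1 = 11
leading_zeros = num_bits - 1 = 10
binary(1984) = 11111000000

Elias gamma(1984) = '0000000000' + '11111000000' = 000000000011111000000 (21 bits)


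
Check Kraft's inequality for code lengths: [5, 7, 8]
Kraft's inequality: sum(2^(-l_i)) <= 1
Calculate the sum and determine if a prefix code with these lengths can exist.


Sum = 2^(-5) + 2^(-7) + 2^(-8)
    = 0.03125 + 0.0078125 + 0.00390625
    = 11/256 = 0.04296875
Since 0.04296875 <= 1, Kraft's inequality IS satisfied.
A prefix code with these lengths CAN exist.

Kraft sum = 0.04296875. Satisfied.


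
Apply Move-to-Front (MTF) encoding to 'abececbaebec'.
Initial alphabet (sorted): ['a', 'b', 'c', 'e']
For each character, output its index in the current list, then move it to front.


MTF encoding:
'a': index 0 in ['a', 'b', 'c', 'e'] -> ['a', 'b', 'c', 'e']
'b': index 1 in ['a', 'b', 'c', 'e'] -> ['b', 'a', 'c', 'e']
'e': index 3 in ['b', 'a', 'c', 'e'] -> ['e', 'b', 'a', 'c']
'c': index 3 in ['e', 'b', 'a', 'c'] -> ['c', 'e', 'b', 'a']
'e': index 1 in ['c', 'e', 'b', 'a'] -> ['e', 'c', 'b', 'a']
'c': index 1 in ['e', 'c', 'b', 'a'] -> ['c', 'e', 'b', 'a']
'b': index 2 in ['c', 'e', 'b', 'a'] -> ['b', 'c', 'e', 'a']
'a': index 3 in ['b', 'c', 'e', 'a'] -> ['a', 'b', 'c', 'e']
'e': index 3 in ['a', 'b', 'c', 'e'] -> ['e', 'a', 'b', 'c']
'b': index 2 in ['e', 'a', 'b', 'c'] -> ['b', 'e', 'a', 'c']
'e': index 1 in ['b', 'e', 'a', 'c'] -> ['e', 'b', 'a', 'c']
'c': index 3 in ['e', 'b', 'a', 'c'] -> ['c', 'e', 'b', 'a']


Output: [0, 1, 3, 3, 1, 1, 2, 3, 3, 2, 1, 3]


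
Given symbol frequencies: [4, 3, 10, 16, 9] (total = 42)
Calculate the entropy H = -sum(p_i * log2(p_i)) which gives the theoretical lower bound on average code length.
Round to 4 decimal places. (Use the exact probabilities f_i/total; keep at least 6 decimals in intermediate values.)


Per-symbol terms -p_i * log2(p_i) with p_i = f_i/42:
  p = 4/42 = 0.095238: log2(p) = -3.392317, -p*log2(p) = 0.323078
  p = 3/42 = 0.071429: log2(p) = -3.807355, -p*log2(p) = 0.271954
  p = 10/42 = 0.238095: log2(p) = -2.070389, -p*log2(p) = 0.492950
  p = 16/42 = 0.380952: log2(p) = -1.392317, -p*log2(p) = 0.530407
  p = 9/42 = 0.214286: log2(p) = -2.222392, -p*log2(p) = 0.476227
H = 0.323078 + 0.271954 + 0.492950 + 0.530407 + 0.476227 = 2.094616

H = 2.0946 bits/symbol


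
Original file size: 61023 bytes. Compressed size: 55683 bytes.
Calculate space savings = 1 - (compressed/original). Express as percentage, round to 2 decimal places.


ratio = compressed/original = 55683/61023 = 0.912492
savings = 1 - ratio = 1 - 0.912492 = 0.087508
as a percentage: 0.087508 * 100 = 8.75%

Space savings = 1 - 55683/61023 = 8.75%


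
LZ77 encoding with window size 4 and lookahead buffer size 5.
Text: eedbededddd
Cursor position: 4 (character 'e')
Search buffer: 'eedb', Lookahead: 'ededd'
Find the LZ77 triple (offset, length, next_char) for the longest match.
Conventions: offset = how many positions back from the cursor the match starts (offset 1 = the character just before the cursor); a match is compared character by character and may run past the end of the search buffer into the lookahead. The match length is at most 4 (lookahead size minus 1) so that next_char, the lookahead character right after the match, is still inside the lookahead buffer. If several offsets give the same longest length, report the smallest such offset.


Try each offset into the search buffer:
  offset=1 (pos 3, char 'b'): match length 0
  offset=2 (pos 2, char 'd'): match length 0
  offset=3 (pos 1, char 'e'): match length 2
  offset=4 (pos 0, char 'e'): match length 1
Longest match has length 2 at offset 3.
next_char = character at position 4 + 2 = 6 -> 'e'

Best match: offset=3, length=2 (matching 'ed' starting at position 1)
LZ77 triple: (3, 2, 'e')


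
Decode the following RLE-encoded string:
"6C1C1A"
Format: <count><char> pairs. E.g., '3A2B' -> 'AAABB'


Expanding each <count><char> pair:
  6C -> 'CCCCCC'
  1C -> 'C'
  1A -> 'A'

Decoded = CCCCCCCA


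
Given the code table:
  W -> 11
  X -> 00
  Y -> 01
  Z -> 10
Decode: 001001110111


Decoding:
00 -> X
10 -> Z
01 -> Y
11 -> W
01 -> Y
11 -> W


Result: XZYWYW


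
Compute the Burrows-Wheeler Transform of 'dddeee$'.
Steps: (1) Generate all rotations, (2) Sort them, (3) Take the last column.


Rotations (sorted):
  0: $dddeee -> last char: e
  1: dddeee$ -> last char: $
  2: ddeee$d -> last char: d
  3: deee$dd -> last char: d
  4: e$dddee -> last char: e
  5: ee$ddde -> last char: e
  6: eee$ddd -> last char: d


BWT = e$ddeed


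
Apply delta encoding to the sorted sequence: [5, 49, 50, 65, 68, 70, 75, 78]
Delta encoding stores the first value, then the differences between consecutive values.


First value: 5
Deltas:
  49 - 5 = 44
  50 - 49 = 1
  65 - 50 = 15
  68 - 65 = 3
  70 - 68 = 2
  75 - 70 = 5
  78 - 75 = 3


Delta encoded: [5, 44, 1, 15, 3, 2, 5, 3]


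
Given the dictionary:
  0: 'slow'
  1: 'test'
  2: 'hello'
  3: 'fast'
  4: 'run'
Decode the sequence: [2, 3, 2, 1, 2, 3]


Look up each index in the dictionary:
  2 -> 'hello'
  3 -> 'fast'
  2 -> 'hello'
  1 -> 'test'
  2 -> 'hello'
  3 -> 'fast'

Decoded: "hello fast hello test hello fast"


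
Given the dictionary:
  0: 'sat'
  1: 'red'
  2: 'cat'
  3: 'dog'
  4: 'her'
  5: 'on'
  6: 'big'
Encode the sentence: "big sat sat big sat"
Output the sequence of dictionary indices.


Look up each word in the dictionary:
  'big' -> 6
  'sat' -> 0
  'sat' -> 0
  'big' -> 6
  'sat' -> 0

Encoded: [6, 0, 0, 6, 0]


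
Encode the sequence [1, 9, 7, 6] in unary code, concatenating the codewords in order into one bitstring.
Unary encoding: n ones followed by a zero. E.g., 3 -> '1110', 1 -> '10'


Encode each number as n ones followed by a terminating 0:
  1 -> 10 (2 bits)
  9 -> 1111111110 (10 bits)
  7 -> 11111110 (8 bits)
  6 -> 1111110 (7 bits)
Total length = 2 + 10 + 8 + 7 = 27 bits.

Unary([1, 9, 7, 6]) = 101111111110111111101111110 (27 bits)


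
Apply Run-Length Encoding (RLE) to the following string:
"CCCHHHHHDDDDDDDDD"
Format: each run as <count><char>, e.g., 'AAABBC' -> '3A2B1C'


Scanning runs left to right:
  i=0: run of 'C' x 3 -> '3C'
  i=3: run of 'H' x 5 -> '5H'
  i=8: run of 'D' x 9 -> '9D'

RLE = 3C5H9D


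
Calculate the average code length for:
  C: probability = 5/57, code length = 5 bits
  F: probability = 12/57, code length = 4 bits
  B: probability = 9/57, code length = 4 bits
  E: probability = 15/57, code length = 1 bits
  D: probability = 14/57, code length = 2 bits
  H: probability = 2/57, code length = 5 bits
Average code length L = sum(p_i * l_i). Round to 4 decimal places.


Weighted contributions p_i * l_i:
  C: (5/57) * 5 = 25/57
  F: (12/57) * 4 = 48/57
  B: (9/57) * 4 = 36/57
  E: (15/57) * 1 = 15/57
  D: (14/57) * 2 = 28/57
  H: (2/57) * 5 = 10/57
Sum = (25 + 48 + 36 + 15 + 28 + 10)/57 = 162/57

L = 162/57 = 2.8421 bits/symbol


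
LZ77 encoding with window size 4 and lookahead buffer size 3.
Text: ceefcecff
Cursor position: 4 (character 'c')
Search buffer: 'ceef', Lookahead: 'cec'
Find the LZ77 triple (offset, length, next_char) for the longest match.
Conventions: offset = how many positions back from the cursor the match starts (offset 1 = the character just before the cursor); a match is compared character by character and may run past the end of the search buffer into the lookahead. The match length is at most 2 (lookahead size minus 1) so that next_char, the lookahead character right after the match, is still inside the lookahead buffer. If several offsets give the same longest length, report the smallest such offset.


Try each offset into the search buffer:
  offset=1 (pos 3, char 'f'): match length 0
  offset=2 (pos 2, char 'e'): match length 0
  offset=3 (pos 1, char 'e'): match length 0
  offset=4 (pos 0, char 'c'): match length 2
Longest match has length 2 at offset 4.
next_char = character at position 4 + 2 = 6 -> 'c'

Best match: offset=4, length=2 (matching 'ce' starting at position 0)
LZ77 triple: (4, 2, 'c')


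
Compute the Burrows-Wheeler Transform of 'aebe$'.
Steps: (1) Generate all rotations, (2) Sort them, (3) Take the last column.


Rotations (sorted):
  0: $aebe -> last char: e
  1: aebe$ -> last char: $
  2: be$ae -> last char: e
  3: e$aeb -> last char: b
  4: ebe$a -> last char: a


BWT = e$eba


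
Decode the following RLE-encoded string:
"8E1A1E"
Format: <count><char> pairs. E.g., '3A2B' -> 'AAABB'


Expanding each <count><char> pair:
  8E -> 'EEEEEEEE'
  1A -> 'A'
  1E -> 'E'

Decoded = EEEEEEEEAE


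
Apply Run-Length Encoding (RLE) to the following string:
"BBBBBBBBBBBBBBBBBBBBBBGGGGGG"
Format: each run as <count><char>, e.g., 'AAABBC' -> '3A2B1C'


Scanning runs left to right:
  i=0: run of 'B' x 22 -> '22B'
  i=22: run of 'G' x 6 -> '6G'

RLE = 22B6G


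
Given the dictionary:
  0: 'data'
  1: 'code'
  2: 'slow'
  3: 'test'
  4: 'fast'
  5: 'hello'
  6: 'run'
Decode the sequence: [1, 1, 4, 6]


Look up each index in the dictionary:
  1 -> 'code'
  1 -> 'code'
  4 -> 'fast'
  6 -> 'run'

Decoded: "code code fast run"


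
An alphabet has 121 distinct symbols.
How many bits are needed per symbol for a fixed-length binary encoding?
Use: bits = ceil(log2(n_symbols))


log2(121) = 6.9189
Bracket: 2^6 = 64 < 121 <= 2^7 = 128
So ceil(log2(121)) = 7

bits = ceil(log2(121)) = ceil(6.9189) = 7 bits


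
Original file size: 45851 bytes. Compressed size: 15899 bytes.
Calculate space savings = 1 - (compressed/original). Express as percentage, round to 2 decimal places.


ratio = compressed/original = 15899/45851 = 0.346754
savings = 1 - ratio = 1 - 0.346754 = 0.653246
as a percentage: 0.653246 * 100 = 65.32%

Space savings = 1 - 15899/45851 = 65.32%


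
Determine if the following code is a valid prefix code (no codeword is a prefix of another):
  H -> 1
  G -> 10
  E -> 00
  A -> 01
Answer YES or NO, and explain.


Checking each pair (does one codeword prefix another?):
  H='1' vs G='10': prefix -- VIOLATION

NO -- this is NOT a valid prefix code. H (1) is a prefix of G (10).


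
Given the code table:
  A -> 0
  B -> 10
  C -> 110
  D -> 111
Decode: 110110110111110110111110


Decoding:
110 -> C
110 -> C
110 -> C
111 -> D
110 -> C
110 -> C
111 -> D
110 -> C


Result: CCCDCCDC


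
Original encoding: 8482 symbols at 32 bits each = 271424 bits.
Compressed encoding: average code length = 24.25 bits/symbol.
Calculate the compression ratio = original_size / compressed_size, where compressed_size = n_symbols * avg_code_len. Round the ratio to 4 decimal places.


original_size = n_symbols * orig_bits = 8482 * 32 = 271424 bits
compressed_size = n_symbols * avg_code_len = 8482 * 24.25 = 205688.5 bits
ratio = original_size / compressed_size = 271424 / 205688.5 = 1.3196

Compression ratio = 1.3196
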